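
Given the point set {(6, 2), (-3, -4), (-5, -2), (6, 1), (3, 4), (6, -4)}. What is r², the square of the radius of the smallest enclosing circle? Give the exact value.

17125/484

By Welzl's lemma the MEC is supported by two points (diametrically opposite) or three points (on a circumcircle).
The minimum enclosing circle is determined by three boundary points: (6, 2), (-5, -2), (6, -4).
Their circumcentre is (19/22, -1) with r² = 17125/484.
The farthest remaining point (6, 1) is at distance² 14705/484 ≤ 17125/484.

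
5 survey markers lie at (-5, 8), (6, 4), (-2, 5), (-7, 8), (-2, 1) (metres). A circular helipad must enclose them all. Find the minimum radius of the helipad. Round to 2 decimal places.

The minimum enclosing circle of a finite set is fixed by two of the points (as a diameter) or three (as a circumcircle).
The farthest pair is (6, 4)–(-7, 8) with squared distance 185. The circle on this segment as diameter has centre (-0.5, 6) and r² = 185/4 = 46.25.
Check (-5, 8): distance² to centre = 24.25 ≤ 46.25, so it lies inside.
All remaining points lie in this disk, and no smaller disk contains both endpoints, so this is the minimum enclosing circle.
r = √(46.25) ≈ 6.80.

6.80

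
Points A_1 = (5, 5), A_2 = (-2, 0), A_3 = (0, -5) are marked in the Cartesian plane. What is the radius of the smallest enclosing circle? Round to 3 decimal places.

Side lengths²: A_1A_2² = 74, A_1A_3² = 125, A_2A_3² = 29.
Since A_1A_3² = 125 ≥ 74 + 29 = 103, the angle opposite A_1A_3 is not acute, so the smallest enclosing circle has A_1A_3 as diameter.
Centre = midpoint of A_1A_3 = (2.5, 0), r² = 125/4 = 31.25.
r = √(31.25) ≈ 5.590.

5.590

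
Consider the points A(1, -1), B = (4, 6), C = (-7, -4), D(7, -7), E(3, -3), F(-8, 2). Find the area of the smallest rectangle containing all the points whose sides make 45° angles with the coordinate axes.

In coordinates u = x + y, v = x − y the rectangle is axis-aligned; the map (x,y)→(u,v) scales areas by 2.
u-values: 0, 10, -11, 0, 0, -6; range = 10 − (-11) = 21.
v-values: 2, -2, -3, 14, 6, -10; range = 14 − (-10) = 24.
Area = (21 × 24) / 2 = 252.

252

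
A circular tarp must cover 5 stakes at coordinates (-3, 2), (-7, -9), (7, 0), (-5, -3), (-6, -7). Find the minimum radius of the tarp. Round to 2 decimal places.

The farthest pair is (-7, -9)–(7, 0) with squared distance 277. The circle on this segment as diameter has centre (0, -4.5) and r² = 277/4 = 69.25.
Check (-3, 2): distance² to centre = 51.25 ≤ 69.25, so it lies inside.
All remaining points lie in this disk, and no smaller disk contains both endpoints, so this is the minimum enclosing circle.
r = √(69.25) ≈ 8.32.

8.32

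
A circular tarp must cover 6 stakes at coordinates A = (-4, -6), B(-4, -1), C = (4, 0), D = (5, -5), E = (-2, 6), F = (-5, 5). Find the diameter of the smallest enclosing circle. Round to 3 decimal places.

The minimum enclosing circle of a finite set is fixed by two of the points (as a diameter) or three (as a circumcircle).
The minimum enclosing circle is determined by three boundary points: A, D, F.
Their circumcentre is (-0.1, -0.1) with r² = 50.02.
The farthest remaining point E is at distance² 40.82 ≤ 50.02.
Diameter = 2r = 2√(50.02) ≈ 14.145.

14.145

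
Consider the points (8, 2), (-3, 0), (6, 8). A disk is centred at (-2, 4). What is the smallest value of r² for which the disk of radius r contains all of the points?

104

The required radius is the distance from (-2, 4) to the farthest point.
Squared distances: 104, 17, 80.
Maximum is 104, attained at (8, 2).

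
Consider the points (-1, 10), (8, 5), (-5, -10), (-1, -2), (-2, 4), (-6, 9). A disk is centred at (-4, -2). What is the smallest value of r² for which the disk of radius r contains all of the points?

The required radius is the distance from (-4, -2) to the farthest point.
Squared distances: 153, 193, 65, 9, 40, 125.
Maximum is 193, attained at (8, 5).

193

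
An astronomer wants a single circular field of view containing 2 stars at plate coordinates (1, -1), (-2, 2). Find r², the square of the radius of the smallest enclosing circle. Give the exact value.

The smallest circle enclosing two points has them as diameter endpoints.
Centre = midpoint = (-0.5, 0.5); r² = |(1, -1)−(-2, 2)|²/4 = 18/4 = 4.5.

4.5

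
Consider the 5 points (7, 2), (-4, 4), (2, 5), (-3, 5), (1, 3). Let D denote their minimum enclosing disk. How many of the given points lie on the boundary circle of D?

The farthest pair is (7, 2)–(-4, 4) with squared distance 125. The circle on this segment as diameter has centre (1.5, 3) and r² = 125/4 = 31.25.
Check (2, 5): distance² to centre = 4.25 ≤ 31.25, so it lies inside.
All remaining points lie in this disk, and no smaller disk contains both endpoints, so this is the minimum enclosing circle.
The points at distance exactly r from the centre are (7, 2), (-4, 4) — 2 points.

2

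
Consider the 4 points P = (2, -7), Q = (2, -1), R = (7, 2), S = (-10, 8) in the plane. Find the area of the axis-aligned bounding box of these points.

255

x ranges over [-10, 7], width 17.
y ranges over [-7, 8], height 15.
Area = 17 × 15 = 255.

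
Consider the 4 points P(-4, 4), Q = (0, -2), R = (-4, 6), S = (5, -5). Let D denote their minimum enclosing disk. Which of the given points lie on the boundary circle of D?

The minimum enclosing circle of a finite set is fixed by two of the points (as a diameter) or three (as a circumcircle).
The farthest pair is R–S with squared distance 202. The circle on this segment as diameter has centre (0.5, 0.5) and r² = 202/4 = 50.5.
Check P: distance² to centre = 32.5 ≤ 50.5, so it lies inside.
All remaining points lie in this disk, and no smaller disk contains both endpoints, so this is the minimum enclosing circle.
The points at distance exactly r from the centre are R, S — 2 points.

R, S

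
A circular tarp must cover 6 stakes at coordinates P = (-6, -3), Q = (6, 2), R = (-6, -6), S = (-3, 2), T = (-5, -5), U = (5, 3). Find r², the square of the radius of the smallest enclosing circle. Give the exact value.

The minimum enclosing circle of a finite set is fixed by two of the points (as a diameter) or three (as a circumcircle).
The farthest pair is Q–R with squared distance 208. The circle on this segment as diameter has centre (0, -2) and r² = 208/4 = 52.
Check P: distance² to centre = 37 ≤ 52, so it lies inside.
All remaining points lie in this disk, and no smaller disk contains both endpoints, so this is the minimum enclosing circle.

52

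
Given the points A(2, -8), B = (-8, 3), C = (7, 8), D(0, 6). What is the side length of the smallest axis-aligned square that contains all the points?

The bounding box has width 15 and height 16.
An axis-aligned square enclosing the set must have side ≥ max(width, height).
So the minimum side is max(15, 16) = 16.

16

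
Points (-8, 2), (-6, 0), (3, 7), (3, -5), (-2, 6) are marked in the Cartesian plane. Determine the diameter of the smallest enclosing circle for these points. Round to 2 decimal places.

By Welzl's lemma the MEC is supported by two points (diametrically opposite) or three points (on a circumcircle).
The minimum enclosing circle is determined by three boundary points: (-8, 2), (3, 7), (3, -5).
Their circumcentre is (-10/11, 1) with r² = 6205/121.
The farthest remaining point (-6, 0) is at distance² 3257/121 ≤ 6205/121.
Diameter = 2r = 2√(6205/121) ≈ 14.32.

14.32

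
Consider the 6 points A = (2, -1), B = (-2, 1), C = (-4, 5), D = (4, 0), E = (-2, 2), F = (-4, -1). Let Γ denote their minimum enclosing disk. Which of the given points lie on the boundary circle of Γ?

C, D, F

The minimum enclosing circle is determined by three boundary points: C, D, F.
Their circumcentre is (-0.3125, 2) with r² = 22.59765625.
The farthest remaining point A is at distance² 14.34765625 ≤ 22.59765625.
The points at distance exactly r from the centre are C, D, F — 3 points.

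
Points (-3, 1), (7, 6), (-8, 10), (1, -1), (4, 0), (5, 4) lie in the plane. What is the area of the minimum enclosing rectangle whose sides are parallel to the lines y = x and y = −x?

165

In coordinates u = x + y, v = x − y the rectangle is axis-aligned; the map (x,y)→(u,v) scales areas by 2.
u-values: -2, 13, 2, 0, 4, 9; range = 13 − (-2) = 15.
v-values: -4, 1, -18, 2, 4, 1; range = 4 − (-18) = 22.
Area = (15 × 22) / 2 = 165.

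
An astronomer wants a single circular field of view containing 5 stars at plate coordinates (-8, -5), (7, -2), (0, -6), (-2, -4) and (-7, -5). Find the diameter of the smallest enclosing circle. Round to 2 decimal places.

15.30

The farthest pair is (-8, -5)–(7, -2) with squared distance 234. The circle on this segment as diameter has centre (-0.5, -3.5) and r² = 234/4 = 58.5.
Check (0, -6): distance² to centre = 6.5 ≤ 58.5, so it lies inside.
All remaining points lie in this disk, and no smaller disk contains both endpoints, so this is the minimum enclosing circle.
Diameter = 2r = 2√(58.5) ≈ 15.30.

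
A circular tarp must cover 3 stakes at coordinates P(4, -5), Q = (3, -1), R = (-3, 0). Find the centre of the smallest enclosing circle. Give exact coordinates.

(0.5, -2.5)

Side lengths²: PQ² = 17, PR² = 74, QR² = 37.
Since PR² = 74 ≥ 37 + 17 = 54, the angle opposite PR is not acute, so the smallest enclosing circle has PR as diameter.
Centre = midpoint of PR = (0.5, -2.5), r² = 74/4 = 18.5.
Centre = (0.5, -2.5).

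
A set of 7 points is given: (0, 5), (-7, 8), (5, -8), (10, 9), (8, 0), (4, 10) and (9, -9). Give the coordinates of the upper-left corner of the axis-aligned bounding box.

(-7, 10)

x-range [-7, 10], y-range [-9, 10].
The upper-left corner is (-7, 10).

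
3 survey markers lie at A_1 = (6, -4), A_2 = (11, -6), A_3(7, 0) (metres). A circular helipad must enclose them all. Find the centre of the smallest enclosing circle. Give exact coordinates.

(9, -3)

Side lengths²: A_1A_2² = 29, A_1A_3² = 17, A_2A_3² = 52.
Since A_2A_3² = 52 ≥ 29 + 17 = 46, the angle opposite A_2A_3 is not acute, so the smallest enclosing circle has A_2A_3 as diameter.
Centre = midpoint of A_2A_3 = (9, -3), r² = 52/4 = 13.
Centre = (9, -3).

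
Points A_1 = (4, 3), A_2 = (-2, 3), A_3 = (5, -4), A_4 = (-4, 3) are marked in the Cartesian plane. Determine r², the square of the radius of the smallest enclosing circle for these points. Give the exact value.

The minimum enclosing circle of a finite set is fixed by two of the points (as a diameter) or three (as a circumcircle).
The farthest pair is A_3–A_4 with squared distance 130. The circle on this segment as diameter has centre (0.5, -0.5) and r² = 130/4 = 32.5.
Check A_1: distance² to centre = 24.5 ≤ 32.5, so it lies inside.
All remaining points lie in this disk, and no smaller disk contains both endpoints, so this is the minimum enclosing circle.

32.5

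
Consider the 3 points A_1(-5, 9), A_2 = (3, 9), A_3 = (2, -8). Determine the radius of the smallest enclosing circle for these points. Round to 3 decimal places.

9.208

Side lengths²: A_1A_2² = 64, A_1A_3² = 338, A_2A_3² = 290.
Since A_1A_3² = 338 < 290 + 64 = 354, the triangle is acute, so the smallest enclosing circle is the circumcircle.
Circumcentre = (-1, 12/17), r² = 24505/289.
r = √(24505/289) ≈ 9.208.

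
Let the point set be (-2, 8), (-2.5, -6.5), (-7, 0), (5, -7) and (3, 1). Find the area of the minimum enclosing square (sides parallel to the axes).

The bounding box has width 12 and height 15.
An axis-aligned square enclosing the set must have side ≥ max(width, height).
So the minimum side is max(12, 15) = 15.
Area = 15² = 225.

225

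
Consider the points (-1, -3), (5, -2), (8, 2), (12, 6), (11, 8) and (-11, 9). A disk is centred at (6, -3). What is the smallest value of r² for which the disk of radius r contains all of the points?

The required radius is the distance from (6, -3) to the farthest point.
Squared distances: 49, 2, 29, 117, 146, 433.
Maximum is 433, attained at (-11, 9).

433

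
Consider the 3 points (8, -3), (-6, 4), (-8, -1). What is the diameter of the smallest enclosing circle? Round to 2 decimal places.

Call the three points A, B, C in the order given.
Side lengths²: AB² = 245, AC² = 260, BC² = 29.
Since AC² = 260 < 245 + 29 = 274, the triangle is acute, so the smallest enclosing circle is the circumcircle.
Circumcentre = (1/12, -4/3), r² = 9425/144.
Diameter = 2r = 2√(9425/144) ≈ 16.18.

16.18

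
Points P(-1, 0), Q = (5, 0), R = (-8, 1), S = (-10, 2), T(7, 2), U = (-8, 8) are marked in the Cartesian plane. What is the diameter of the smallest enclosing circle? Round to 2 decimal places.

The minimum enclosing circle of a finite set is fixed by two of the points (as a diameter) or three (as a circumcircle).
The minimum enclosing circle is determined by three boundary points: S, T, U.
Their circumcentre is (-1.5, 2.5) with r² = 72.5.
The farthest remaining point Q is at distance² 48.5 ≤ 72.5.
Diameter = 2r = 2√(72.5) ≈ 17.03.

17.03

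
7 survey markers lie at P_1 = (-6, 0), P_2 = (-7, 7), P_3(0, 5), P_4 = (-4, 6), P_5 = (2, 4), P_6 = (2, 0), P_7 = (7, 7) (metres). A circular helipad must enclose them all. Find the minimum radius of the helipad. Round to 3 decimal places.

7.457

A smallest enclosing disk is always determined by at most three of the input points on its boundary.
The minimum enclosing circle is determined by three boundary points: P_1, P_2, P_7.
Their circumcentre is (0, 31/7) with r² = 2725/49.
The farthest remaining point P_6 is at distance² 1157/49 ≤ 2725/49.
r = √(2725/49) ≈ 7.457.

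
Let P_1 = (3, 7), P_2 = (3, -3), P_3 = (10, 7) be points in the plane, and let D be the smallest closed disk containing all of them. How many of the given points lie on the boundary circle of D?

3

Side lengths²: P_1P_2² = 100, P_1P_3² = 49, P_2P_3² = 149.
Since P_2P_3² = 149 ≥ 100 + 49 = 149, the angle opposite P_2P_3 is not acute, so the smallest enclosing circle has P_2P_3 as diameter.
Centre = midpoint of P_2P_3 = (6.5, 2), r² = 149/4 = 37.25.
The points at distance exactly r from the centre are P_1, P_2, P_3 — 3 points.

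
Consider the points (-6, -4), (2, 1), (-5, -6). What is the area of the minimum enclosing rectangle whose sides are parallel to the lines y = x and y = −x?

21

In coordinates u = x + y, v = x − y the rectangle is axis-aligned; the map (x,y)→(u,v) scales areas by 2.
u-values: -10, 3, -11; range = 3 − (-11) = 14.
v-values: -2, 1, 1; range = 1 − (-2) = 3.
Area = (14 × 3) / 2 = 21.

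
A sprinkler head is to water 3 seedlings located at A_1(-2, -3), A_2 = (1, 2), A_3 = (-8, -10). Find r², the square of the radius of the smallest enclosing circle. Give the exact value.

56.25

Side lengths²: A_1A_2² = 34, A_1A_3² = 85, A_2A_3² = 225.
Since A_2A_3² = 225 ≥ 85 + 34 = 119, the angle opposite A_2A_3 is not acute, so the smallest enclosing circle has A_2A_3 as diameter.
Centre = midpoint of A_2A_3 = (-3.5, -4), r² = 225/4 = 56.25.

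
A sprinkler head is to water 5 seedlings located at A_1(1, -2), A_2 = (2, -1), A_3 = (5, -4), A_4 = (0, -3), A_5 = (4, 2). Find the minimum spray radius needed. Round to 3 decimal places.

By Welzl's lemma the MEC is supported by two points (diametrically opposite) or three points (on a circumcircle).
The minimum enclosing circle is determined by three boundary points: A_3, A_4, A_5.
Their circumcentre is (171/58, -73/58) with r² = 19721/1682.
The farthest remaining point A_1 is at distance² 7309/1682 ≤ 19721/1682.
r = √(19721/1682) ≈ 3.424.

3.424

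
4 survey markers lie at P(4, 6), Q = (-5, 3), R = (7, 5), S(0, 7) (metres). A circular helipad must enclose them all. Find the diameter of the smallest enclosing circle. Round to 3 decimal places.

The minimum enclosing circle of a finite set is fixed by two of the points (as a diameter) or three (as a circumcircle).
The farthest pair is Q–R with squared distance 148. The circle on this segment as diameter has centre (1, 4) and r² = 148/4 = 37.
Check P: distance² to centre = 13 ≤ 37, so it lies inside.
All remaining points lie in this disk, and no smaller disk contains both endpoints, so this is the minimum enclosing circle.
Diameter = 2r = 2√37 ≈ 12.166.

12.166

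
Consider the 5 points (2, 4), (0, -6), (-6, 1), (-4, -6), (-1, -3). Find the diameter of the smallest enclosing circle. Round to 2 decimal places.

11.66

By Welzl's lemma the MEC is supported by two points (diametrically opposite) or three points (on a circumcircle).
The farthest pair is (2, 4)–(-4, -6) with squared distance 136. The circle on this segment as diameter has centre (-1, -1) and r² = 136/4 = 34.
Check (0, -6): distance² to centre = 26 ≤ 34, so it lies inside.
All remaining points lie in this disk, and no smaller disk contains both endpoints, so this is the minimum enclosing circle.
Diameter = 2r = 2√34 ≈ 11.66.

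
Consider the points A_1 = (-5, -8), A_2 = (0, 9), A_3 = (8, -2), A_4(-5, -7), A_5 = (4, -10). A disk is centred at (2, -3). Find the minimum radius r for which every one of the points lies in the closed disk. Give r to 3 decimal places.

12.166

The required radius is the distance from (2, -3) to the farthest point.
Squared distances: 74, 148, 37, 65, 53.
Maximum is 148, attained at A_2.
r = √148 ≈ 12.166.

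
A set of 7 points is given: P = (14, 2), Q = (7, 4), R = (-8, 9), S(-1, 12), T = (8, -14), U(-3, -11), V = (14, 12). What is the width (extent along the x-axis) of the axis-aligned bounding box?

max x = 14, min x = -8, so width = 22.

22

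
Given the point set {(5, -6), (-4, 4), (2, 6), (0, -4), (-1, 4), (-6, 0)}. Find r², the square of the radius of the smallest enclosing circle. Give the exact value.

66725/1444

A smallest enclosing disk is always determined by at most three of the input points on its boundary.
The minimum enclosing circle is determined by three boundary points: (5, -6), (2, 6), (-6, 0).
Their circumcentre is (29/38, -13/19) with r² = 66725/1444.
The farthest remaining point (-4, 4) is at distance² 64445/1444 ≤ 66725/1444.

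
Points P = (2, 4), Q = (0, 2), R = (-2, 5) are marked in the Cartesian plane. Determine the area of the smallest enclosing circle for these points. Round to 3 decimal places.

Side lengths²: PQ² = 8, PR² = 17, QR² = 13.
Since PR² = 17 < 13 + 8 = 21, the triangle is acute, so the smallest enclosing circle is the circumcircle.
Circumcentre = (-0.1, 4.1), r² = 4.42.
Area = π·r² = π·4.42 ≈ 13.886.

13.886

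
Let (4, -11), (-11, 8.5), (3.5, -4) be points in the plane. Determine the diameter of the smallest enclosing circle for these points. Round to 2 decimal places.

Call the three points A, B, C in the order given.
Side lengths²: AB² = 605.25, AC² = 49.25, BC² = 366.5.
Since AB² = 605.25 ≥ 366.5 + 49.25 = 415.75, the angle opposite AB is not acute, so the smallest enclosing circle has AB as diameter.
Centre = midpoint of AB = (-3.5, -1.25), r² = 605.25/4 = 151.3125.
Diameter = 2r = 2√(151.3125) ≈ 24.60.

24.60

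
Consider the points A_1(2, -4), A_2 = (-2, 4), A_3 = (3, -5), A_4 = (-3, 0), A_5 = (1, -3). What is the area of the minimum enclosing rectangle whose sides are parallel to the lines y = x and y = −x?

35

In coordinates u = x + y, v = x − y the rectangle is axis-aligned; the map (x,y)→(u,v) scales areas by 2.
u-values: -2, 2, -2, -3, -2; range = 2 − (-3) = 5.
v-values: 6, -6, 8, -3, 4; range = 8 − (-6) = 14.
Area = (5 × 14) / 2 = 35.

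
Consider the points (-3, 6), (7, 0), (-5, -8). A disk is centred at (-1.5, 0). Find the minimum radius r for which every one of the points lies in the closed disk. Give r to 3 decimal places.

The required radius is the distance from (-1.5, 0) to the farthest point.
Squared distances: 38.25, 72.25, 76.25.
Maximum is 76.25, attained at (-5, -8).
r = √(76.25) ≈ 8.732.

8.732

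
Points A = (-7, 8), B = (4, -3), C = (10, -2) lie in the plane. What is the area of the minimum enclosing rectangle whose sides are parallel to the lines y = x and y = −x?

In coordinates u = x + y, v = x − y the rectangle is axis-aligned; the map (x,y)→(u,v) scales areas by 2.
u-values: 1, 1, 8; range = 8 − 1 = 7.
v-values: -15, 7, 12; range = 12 − (-15) = 27.
Area = (7 × 27) / 2 = 94.5.

94.5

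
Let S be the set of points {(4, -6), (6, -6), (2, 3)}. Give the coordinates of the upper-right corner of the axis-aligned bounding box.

(6, 3)

x-range [2, 6], y-range [-6, 3].
The upper-right corner is (6, 3).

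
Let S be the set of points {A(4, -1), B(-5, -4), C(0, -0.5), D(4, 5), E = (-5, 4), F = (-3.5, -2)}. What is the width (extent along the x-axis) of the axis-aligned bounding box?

9

max x = 4, min x = -5, so width = 9.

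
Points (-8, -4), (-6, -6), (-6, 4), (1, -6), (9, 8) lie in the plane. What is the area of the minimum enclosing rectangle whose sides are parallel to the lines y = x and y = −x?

246.5

In coordinates u = x + y, v = x − y the rectangle is axis-aligned; the map (x,y)→(u,v) scales areas by 2.
u-values: -12, -12, -2, -5, 17; range = 17 − (-12) = 29.
v-values: -4, 0, -10, 7, 1; range = 7 − (-10) = 17.
Area = (29 × 17) / 2 = 246.5.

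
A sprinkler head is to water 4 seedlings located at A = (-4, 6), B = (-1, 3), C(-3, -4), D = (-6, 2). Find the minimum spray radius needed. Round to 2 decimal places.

5.02

The minimum enclosing circle of a finite set is fixed by two of the points (as a diameter) or three (as a circumcircle).
The farthest pair is A–C with squared distance 101. The circle on this segment as diameter has centre (-3.5, 1) and r² = 101/4 = 25.25.
Check B: distance² to centre = 10.25 ≤ 25.25, so it lies inside.
All remaining points lie in this disk, and no smaller disk contains both endpoints, so this is the minimum enclosing circle.
r = √(25.25) ≈ 5.02.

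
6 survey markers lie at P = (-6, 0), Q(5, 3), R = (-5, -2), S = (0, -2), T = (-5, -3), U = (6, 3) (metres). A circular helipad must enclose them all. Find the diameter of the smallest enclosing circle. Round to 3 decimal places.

A smallest enclosing disk is always determined by at most three of the input points on its boundary.
The minimum enclosing circle is determined by three boundary points: P, T, U.
Their circumcentre is (7/26, 11/26) with r² = 13345/338.
The farthest remaining point R is at distance² 11369/338 ≤ 13345/338.
Diameter = 2r = 2√(13345/338) ≈ 12.567.

12.567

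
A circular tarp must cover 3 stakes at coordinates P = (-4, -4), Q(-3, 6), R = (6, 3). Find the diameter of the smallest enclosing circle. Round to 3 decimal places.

12.514

Side lengths²: PQ² = 101, PR² = 149, QR² = 90.
Since PR² = 149 < 101 + 90 = 191, the triangle is acute, so the smallest enclosing circle is the circumcircle.
Circumcentre = (13/62, 39/62), r² = 75245/1922.
Diameter = 2r = 2√(75245/1922) ≈ 12.514.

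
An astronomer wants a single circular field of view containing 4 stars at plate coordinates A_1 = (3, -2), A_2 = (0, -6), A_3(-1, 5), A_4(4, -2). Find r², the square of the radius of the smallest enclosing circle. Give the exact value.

By Welzl's lemma the MEC is supported by two points (diametrically opposite) or three points (on a circumcircle).
The farthest pair is A_2–A_3 with squared distance 122. The circle on this segment as diameter has centre (-0.5, -0.5) and r² = 122/4 = 30.5.
Check A_1: distance² to centre = 14.5 ≤ 30.5, so it lies inside.
All remaining points lie in this disk, and no smaller disk contains both endpoints, so this is the minimum enclosing circle.

30.5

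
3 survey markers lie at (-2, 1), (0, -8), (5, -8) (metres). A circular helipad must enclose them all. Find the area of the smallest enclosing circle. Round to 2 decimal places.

102.10

Call the three points A, B, C in the order given.
Side lengths²: AB² = 85, AC² = 130, BC² = 25.
Since AC² = 130 ≥ 85 + 25 = 110, the angle opposite AC is not acute, so the smallest enclosing circle has AC as diameter.
Centre = midpoint of AC = (1.5, -3.5), r² = 130/4 = 32.5.
Area = π·r² = π·32.5 ≈ 102.10.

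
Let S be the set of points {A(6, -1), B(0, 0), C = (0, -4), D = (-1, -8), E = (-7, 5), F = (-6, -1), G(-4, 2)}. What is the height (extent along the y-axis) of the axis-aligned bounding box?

max y = 5, min y = -8, so height = 13.

13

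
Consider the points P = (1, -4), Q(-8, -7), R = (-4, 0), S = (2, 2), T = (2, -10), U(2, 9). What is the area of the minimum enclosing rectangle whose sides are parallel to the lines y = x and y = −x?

247

In coordinates u = x + y, v = x − y the rectangle is axis-aligned; the map (x,y)→(u,v) scales areas by 2.
u-values: -3, -15, -4, 4, -8, 11; range = 11 − (-15) = 26.
v-values: 5, -1, -4, 0, 12, -7; range = 12 − (-7) = 19.
Area = (26 × 19) / 2 = 247.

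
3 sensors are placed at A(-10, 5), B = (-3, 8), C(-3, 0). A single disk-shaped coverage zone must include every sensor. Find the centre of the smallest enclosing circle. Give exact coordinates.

Side lengths²: AB² = 58, AC² = 74, BC² = 64.
Since AC² = 74 < 64 + 58 = 122, the triangle is acute, so the smallest enclosing circle is the circumcircle.
Circumcentre = (-38/7, 4), r² = 1073/49.
Centre = (-38/7, 4).

(-38/7, 4)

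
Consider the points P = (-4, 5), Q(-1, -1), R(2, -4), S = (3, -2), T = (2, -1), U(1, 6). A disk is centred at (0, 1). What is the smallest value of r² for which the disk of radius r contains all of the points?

The required radius is the distance from (0, 1) to the farthest point.
Squared distances: 32, 5, 29, 18, 8, 26.
Maximum is 32, attained at P.

32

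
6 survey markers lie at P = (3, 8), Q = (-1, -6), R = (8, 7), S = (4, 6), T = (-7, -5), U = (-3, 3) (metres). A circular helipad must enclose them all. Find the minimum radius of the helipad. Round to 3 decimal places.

9.605

A smallest enclosing disk is always determined by at most three of the input points on its boundary.
The farthest pair is R–T with squared distance 369. The circle on this segment as diameter has centre (0.5, 1) and r² = 369/4 = 92.25.
Check P: distance² to centre = 55.25 ≤ 92.25, so it lies inside.
All remaining points lie in this disk, and no smaller disk contains both endpoints, so this is the minimum enclosing circle.
r = √(92.25) ≈ 9.605.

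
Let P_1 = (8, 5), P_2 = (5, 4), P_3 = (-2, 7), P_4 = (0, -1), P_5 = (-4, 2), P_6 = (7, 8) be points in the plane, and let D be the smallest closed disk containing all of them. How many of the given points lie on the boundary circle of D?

3

A smallest enclosing disk is always determined by at most three of the input points on its boundary.
The minimum enclosing circle is determined by three boundary points: P_1, P_5, P_6.
Their circumcentre is (45/26, 119/26) with r² = 13345/338.
The farthest remaining point P_4 is at distance² 11525/338 ≤ 13345/338.
The points at distance exactly r from the centre are P_1, P_5, P_6 — 3 points.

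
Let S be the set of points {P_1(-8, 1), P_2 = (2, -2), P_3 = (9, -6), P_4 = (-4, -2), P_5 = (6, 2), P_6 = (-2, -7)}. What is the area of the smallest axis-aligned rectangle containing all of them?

x ranges over [-8, 9], width 17.
y ranges over [-7, 2], height 9.
Area = 17 × 9 = 153.

153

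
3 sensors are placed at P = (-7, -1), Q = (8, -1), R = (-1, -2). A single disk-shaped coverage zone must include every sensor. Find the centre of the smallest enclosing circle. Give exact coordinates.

(0.5, -1)

Side lengths²: PQ² = 225, PR² = 37, QR² = 82.
Since PQ² = 225 ≥ 82 + 37 = 119, the angle opposite PQ is not acute, so the smallest enclosing circle has PQ as diameter.
Centre = midpoint of PQ = (0.5, -1), r² = 225/4 = 56.25.
Centre = (0.5, -1).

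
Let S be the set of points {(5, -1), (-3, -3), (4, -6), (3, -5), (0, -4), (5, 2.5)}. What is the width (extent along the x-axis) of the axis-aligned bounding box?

max x = 5, min x = -3, so width = 8.

8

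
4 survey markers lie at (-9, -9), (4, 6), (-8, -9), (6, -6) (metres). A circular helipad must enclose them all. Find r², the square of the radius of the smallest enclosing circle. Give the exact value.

98.5

By Welzl's lemma the MEC is supported by two points (diametrically opposite) or three points (on a circumcircle).
The farthest pair is (-9, -9)–(4, 6) with squared distance 394. The circle on this segment as diameter has centre (-2.5, -1.5) and r² = 394/4 = 98.5.
Check (-8, -9): distance² to centre = 86.5 ≤ 98.5, so it lies inside.
All remaining points lie in this disk, and no smaller disk contains both endpoints, so this is the minimum enclosing circle.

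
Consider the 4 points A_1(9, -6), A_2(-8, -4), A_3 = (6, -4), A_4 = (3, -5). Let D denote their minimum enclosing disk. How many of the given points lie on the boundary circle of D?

2

By Welzl's lemma the MEC is supported by two points (diametrically opposite) or three points (on a circumcircle).
The farthest pair is A_1–A_2 with squared distance 293. The circle on this segment as diameter has centre (0.5, -5) and r² = 293/4 = 73.25.
Check A_3: distance² to centre = 31.25 ≤ 73.25, so it lies inside.
All remaining points lie in this disk, and no smaller disk contains both endpoints, so this is the minimum enclosing circle.
The points at distance exactly r from the centre are A_1, A_2 — 2 points.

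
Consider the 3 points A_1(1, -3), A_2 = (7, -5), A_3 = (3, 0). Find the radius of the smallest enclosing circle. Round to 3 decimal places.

3.318

Side lengths²: A_1A_2² = 40, A_1A_3² = 13, A_2A_3² = 41.
Since A_2A_3² = 41 < 40 + 13 = 53, the triangle is acute, so the smallest enclosing circle is the circumcircle.
Circumcentre = (95/22, -67/22), r² = 2665/242.
r = √(2665/242) ≈ 3.318.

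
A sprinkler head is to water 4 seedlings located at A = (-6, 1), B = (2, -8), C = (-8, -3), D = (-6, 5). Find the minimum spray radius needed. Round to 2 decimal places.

By Welzl's lemma the MEC is supported by two points (diametrically opposite) or three points (on a circumcircle).
The farthest pair is B–D with squared distance 233. The circle on this segment as diameter has centre (-2, -1.5) and r² = 233/4 = 58.25.
Check A: distance² to centre = 22.25 ≤ 58.25, so it lies inside.
All remaining points lie in this disk, and no smaller disk contains both endpoints, so this is the minimum enclosing circle.
r = √(58.25) ≈ 7.63.

7.63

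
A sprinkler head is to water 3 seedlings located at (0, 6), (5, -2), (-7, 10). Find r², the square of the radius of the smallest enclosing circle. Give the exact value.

72

Call the three points A, B, C in the order given.
Side lengths²: AB² = 89, AC² = 65, BC² = 288.
Since BC² = 288 ≥ 89 + 65 = 154, the angle opposite BC is not acute, so the smallest enclosing circle has BC as diameter.
Centre = midpoint of BC = (-1, 4), r² = 288/4 = 72.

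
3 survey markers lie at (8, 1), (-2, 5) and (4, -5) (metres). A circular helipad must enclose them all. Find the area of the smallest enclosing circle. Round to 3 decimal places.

Call the three points A, B, C in the order given.
Side lengths²: AB² = 116, AC² = 52, BC² = 136.
Since BC² = 136 < 116 + 52 = 168, the triangle is acute, so the smallest enclosing circle is the circumcircle.
Circumcentre = (39/19, 12/19), r² = 12818/361.
Area = π·r² = π·12818/361 ≈ 111.548.

111.548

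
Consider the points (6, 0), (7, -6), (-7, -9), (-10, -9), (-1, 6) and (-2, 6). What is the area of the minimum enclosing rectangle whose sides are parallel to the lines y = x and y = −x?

In coordinates u = x + y, v = x − y the rectangle is axis-aligned; the map (x,y)→(u,v) scales areas by 2.
u-values: 6, 1, -16, -19, 5, 4; range = 6 − (-19) = 25.
v-values: 6, 13, 2, -1, -7, -8; range = 13 − (-8) = 21.
Area = (25 × 21) / 2 = 262.5.

262.5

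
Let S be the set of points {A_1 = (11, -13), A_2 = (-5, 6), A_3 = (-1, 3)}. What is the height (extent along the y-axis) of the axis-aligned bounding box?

max y = 6, min y = -13, so height = 19.

19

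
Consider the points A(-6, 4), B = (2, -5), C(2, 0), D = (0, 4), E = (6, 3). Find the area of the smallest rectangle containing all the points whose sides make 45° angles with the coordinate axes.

102

In coordinates u = x + y, v = x − y the rectangle is axis-aligned; the map (x,y)→(u,v) scales areas by 2.
u-values: -2, -3, 2, 4, 9; range = 9 − (-3) = 12.
v-values: -10, 7, 2, -4, 3; range = 7 − (-10) = 17.
Area = (12 × 17) / 2 = 102.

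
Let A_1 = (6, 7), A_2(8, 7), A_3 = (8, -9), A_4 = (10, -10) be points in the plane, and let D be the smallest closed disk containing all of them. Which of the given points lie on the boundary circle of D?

A smallest enclosing disk is always determined by at most three of the input points on its boundary.
The farthest pair is A_1–A_4 with squared distance 305. The circle on this segment as diameter has centre (8, -1.5) and r² = 305/4 = 76.25.
Check A_2: distance² to centre = 72.25 ≤ 76.25, so it lies inside.
All remaining points lie in this disk, and no smaller disk contains both endpoints, so this is the minimum enclosing circle.
The points at distance exactly r from the centre are A_1, A_4 — 2 points.

A_1, A_4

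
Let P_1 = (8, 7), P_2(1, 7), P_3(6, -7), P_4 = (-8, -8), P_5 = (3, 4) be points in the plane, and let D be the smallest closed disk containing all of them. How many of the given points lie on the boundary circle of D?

The minimum enclosing circle of a finite set is fixed by two of the points (as a diameter) or three (as a circumcircle).
The farthest pair is P_1–P_4 with squared distance 481. The circle on this segment as diameter has centre (0, -0.5) and r² = 481/4 = 120.25.
Check P_2: distance² to centre = 57.25 ≤ 120.25, so it lies inside.
All remaining points lie in this disk, and no smaller disk contains both endpoints, so this is the minimum enclosing circle.
The points at distance exactly r from the centre are P_1, P_4 — 2 points.

2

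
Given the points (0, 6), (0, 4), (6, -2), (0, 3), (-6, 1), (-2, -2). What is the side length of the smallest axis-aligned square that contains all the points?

The bounding box has width 12 and height 8.
An axis-aligned square enclosing the set must have side ≥ max(width, height).
So the minimum side is max(12, 8) = 12.

12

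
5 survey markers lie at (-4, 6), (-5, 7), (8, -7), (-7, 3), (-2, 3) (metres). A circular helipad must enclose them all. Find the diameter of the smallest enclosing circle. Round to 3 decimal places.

The minimum enclosing circle of a finite set is fixed by two of the points (as a diameter) or three (as a circumcircle).
The farthest pair is (-5, 7)–(8, -7) with squared distance 365. The circle on this segment as diameter has centre (1.5, 0) and r² = 365/4 = 91.25.
Check (-4, 6): distance² to centre = 66.25 ≤ 91.25, so it lies inside.
All remaining points lie in this disk, and no smaller disk contains both endpoints, so this is the minimum enclosing circle.
Diameter = 2r = 2√(91.25) ≈ 19.105.

19.105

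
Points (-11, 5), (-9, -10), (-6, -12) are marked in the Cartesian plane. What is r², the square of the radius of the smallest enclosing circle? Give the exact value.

Call the three points A, B, C in the order given.
Side lengths²: AB² = 229, AC² = 314, BC² = 13.
Since AC² = 314 ≥ 229 + 13 = 242, the angle opposite AC is not acute, so the smallest enclosing circle has AC as diameter.
Centre = midpoint of AC = (-8.5, -3.5), r² = 314/4 = 78.5.

78.5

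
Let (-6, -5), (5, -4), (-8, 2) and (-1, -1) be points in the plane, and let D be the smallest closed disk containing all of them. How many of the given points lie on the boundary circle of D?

2

The farthest pair is (5, -4)–(-8, 2) with squared distance 205. The circle on this segment as diameter has centre (-1.5, -1) and r² = 205/4 = 51.25.
Check (-6, -5): distance² to centre = 36.25 ≤ 51.25, so it lies inside.
All remaining points lie in this disk, and no smaller disk contains both endpoints, so this is the minimum enclosing circle.
The points at distance exactly r from the centre are (5, -4), (-8, 2) — 2 points.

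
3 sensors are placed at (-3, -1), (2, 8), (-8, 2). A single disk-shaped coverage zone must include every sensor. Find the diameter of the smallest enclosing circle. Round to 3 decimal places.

Call the three points A, B, C in the order given.
Side lengths²: AB² = 106, AC² = 34, BC² = 136.
Since BC² = 136 < 106 + 34 = 140, the triangle is acute, so the smallest enclosing circle is the circumcircle.
Circumcentre = (-2.9, 29/6), r² = 15317/450.
Diameter = 2r = 2√(15317/450) ≈ 11.668.

11.668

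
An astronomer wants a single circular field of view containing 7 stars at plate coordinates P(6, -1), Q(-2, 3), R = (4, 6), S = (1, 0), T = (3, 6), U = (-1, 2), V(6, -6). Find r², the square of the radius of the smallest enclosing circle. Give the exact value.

A smallest enclosing disk is always determined by at most three of the input points on its boundary.
The minimum enclosing circle is determined by three boundary points: Q, R, V.
Their circumcentre is (44/13, -7/26) with r² = 26825/676.
The farthest remaining point T is at distance² 26669/676 ≤ 26825/676.

26825/676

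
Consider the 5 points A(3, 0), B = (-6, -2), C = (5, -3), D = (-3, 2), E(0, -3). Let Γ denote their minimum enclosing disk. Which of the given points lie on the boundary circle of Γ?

B, C

The farthest pair is B–C with squared distance 122. The circle on this segment as diameter has centre (-0.5, -2.5) and r² = 122/4 = 30.5.
Check A: distance² to centre = 18.5 ≤ 30.5, so it lies inside.
All remaining points lie in this disk, and no smaller disk contains both endpoints, so this is the minimum enclosing circle.
The points at distance exactly r from the centre are B, C — 2 points.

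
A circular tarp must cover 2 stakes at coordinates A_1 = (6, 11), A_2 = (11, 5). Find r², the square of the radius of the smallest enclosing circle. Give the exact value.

The smallest circle enclosing two points has them as diameter endpoints.
Centre = midpoint = (8.5, 8); r² = |A_1A_2|²/4 = 61/4 = 15.25.

15.25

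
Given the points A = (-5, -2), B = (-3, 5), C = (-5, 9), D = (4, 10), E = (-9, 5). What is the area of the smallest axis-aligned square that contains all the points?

169

The bounding box has width 13 and height 12.
An axis-aligned square enclosing the set must have side ≥ max(width, height).
So the minimum side is max(13, 12) = 13.
Area = 13² = 169.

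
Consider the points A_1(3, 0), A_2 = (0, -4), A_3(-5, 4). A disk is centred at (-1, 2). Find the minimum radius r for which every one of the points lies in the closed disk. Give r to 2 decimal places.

The required radius is the distance from (-1, 2) to the farthest point.
Squared distances: 20, 37, 20.
Maximum is 37, attained at A_2.
r = √37 ≈ 6.08.

6.08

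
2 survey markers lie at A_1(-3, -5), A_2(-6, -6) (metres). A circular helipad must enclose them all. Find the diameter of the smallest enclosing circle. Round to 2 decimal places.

3.16

The smallest circle enclosing two points has them as diameter endpoints.
Centre = midpoint = (-4.5, -5.5); r² = |A_1A_2|²/4 = 10/4 = 2.5.
Diameter = 2r = 2√(2.5) ≈ 3.16.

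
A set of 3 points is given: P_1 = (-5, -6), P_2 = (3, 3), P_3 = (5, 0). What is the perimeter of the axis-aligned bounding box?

38

Width = max x − min x = 5 − (-5) = 10.
Height = max y − min y = 3 − (-6) = 9.
Perimeter = 2(10 + 9) = 38.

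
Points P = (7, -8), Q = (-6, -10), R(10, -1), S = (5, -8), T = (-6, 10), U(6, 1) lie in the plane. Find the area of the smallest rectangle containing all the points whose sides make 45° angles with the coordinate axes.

387.5

In coordinates u = x + y, v = x − y the rectangle is axis-aligned; the map (x,y)→(u,v) scales areas by 2.
u-values: -1, -16, 9, -3, 4, 7; range = 9 − (-16) = 25.
v-values: 15, 4, 11, 13, -16, 5; range = 15 − (-16) = 31.
Area = (25 × 31) / 2 = 387.5.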